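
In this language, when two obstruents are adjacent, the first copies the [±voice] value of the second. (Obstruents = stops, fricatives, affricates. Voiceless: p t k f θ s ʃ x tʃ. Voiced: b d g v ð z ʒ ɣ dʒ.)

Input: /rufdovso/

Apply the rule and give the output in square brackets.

/f/ before /d/ (voiced) → [v]
/v/ before /s/ (voiceless) → [f]

[ruvdofso]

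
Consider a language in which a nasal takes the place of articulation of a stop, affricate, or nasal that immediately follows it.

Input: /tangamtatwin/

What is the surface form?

/n/ before /g/ (velar) → [ŋ]
/m/ before /t/ (alveolar) → [n]

[taŋgantatwin]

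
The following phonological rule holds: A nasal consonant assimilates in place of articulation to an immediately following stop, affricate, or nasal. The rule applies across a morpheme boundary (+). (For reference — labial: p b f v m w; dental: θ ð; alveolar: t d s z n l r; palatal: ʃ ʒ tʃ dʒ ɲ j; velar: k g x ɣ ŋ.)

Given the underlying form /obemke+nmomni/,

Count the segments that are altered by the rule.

/m/ before /k/ (velar) → [ŋ]
/n/ before /m/ (labial) → [m]
/m/ before /n/ (alveolar) → [n]
3 segments change.

3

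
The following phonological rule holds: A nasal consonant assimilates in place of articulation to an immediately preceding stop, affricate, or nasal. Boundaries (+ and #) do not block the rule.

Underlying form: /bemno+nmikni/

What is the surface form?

/n/ after /m/ (labial) → [m]
/m/ after /n/ (alveolar) → [n]
/n/ after /k/ (velar) → [ŋ]

[bemmo+nnikŋi]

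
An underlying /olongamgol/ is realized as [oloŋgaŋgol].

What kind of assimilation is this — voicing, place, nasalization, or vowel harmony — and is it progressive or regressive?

/n/→[ŋ] /m/→[ŋ].
Each target copies a feature from the following segment, so the direction is regressive.

place assimilation, regressive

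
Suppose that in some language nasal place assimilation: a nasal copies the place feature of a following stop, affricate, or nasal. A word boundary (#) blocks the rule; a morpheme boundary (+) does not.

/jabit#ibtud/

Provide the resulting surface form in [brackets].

[jabit#ibtud]

no segment meets the rule's conditions; no change.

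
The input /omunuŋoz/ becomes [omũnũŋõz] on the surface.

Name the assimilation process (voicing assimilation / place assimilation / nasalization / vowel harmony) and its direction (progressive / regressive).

nasalization, progressive

/u/→[ũ] /u/→[ũ] /o/→[õ].
Each target copies a feature from the preceding segment, so the direction is progressive.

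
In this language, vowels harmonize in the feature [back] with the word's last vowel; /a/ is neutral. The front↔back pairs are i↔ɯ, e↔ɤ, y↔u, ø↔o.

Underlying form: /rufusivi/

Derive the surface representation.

[ryfysivi]

/u/ harmonizes with /i/ ([-back]) → [y]
/u/ harmonizes with /i/ ([-back]) → [y]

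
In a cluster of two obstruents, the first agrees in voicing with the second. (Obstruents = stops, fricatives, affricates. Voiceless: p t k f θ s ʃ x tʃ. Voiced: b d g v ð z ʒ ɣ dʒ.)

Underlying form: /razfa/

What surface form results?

/z/ before /f/ (voiceless) → [s]

[rasfa]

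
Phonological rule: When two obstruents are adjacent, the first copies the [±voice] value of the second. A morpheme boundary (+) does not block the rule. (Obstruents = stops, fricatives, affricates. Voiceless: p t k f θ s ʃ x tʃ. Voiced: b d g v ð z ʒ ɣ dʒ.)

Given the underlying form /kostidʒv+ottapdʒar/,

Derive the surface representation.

[kostidʒv+ottabdʒar]

/p/ before /dʒ/ (voiced) → [b]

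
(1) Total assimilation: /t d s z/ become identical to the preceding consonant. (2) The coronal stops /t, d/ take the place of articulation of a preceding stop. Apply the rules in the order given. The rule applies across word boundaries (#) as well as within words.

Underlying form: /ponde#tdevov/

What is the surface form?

[ponne#ttevov]

Rule 1: /d/ after /n/ → [n] (total assimilation)
Rule 1: /d/ after /t/ → [t] (total assimilation)
After rule 1: ponne#ttevov
Rule 2: no segment meets the rule's conditions; no change.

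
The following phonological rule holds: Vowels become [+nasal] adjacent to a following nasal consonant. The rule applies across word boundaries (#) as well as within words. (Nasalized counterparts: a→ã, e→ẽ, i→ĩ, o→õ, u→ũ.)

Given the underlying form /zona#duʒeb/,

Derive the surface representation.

[zõna#duʒeb]

/o/ before nasal /n/ → [õ]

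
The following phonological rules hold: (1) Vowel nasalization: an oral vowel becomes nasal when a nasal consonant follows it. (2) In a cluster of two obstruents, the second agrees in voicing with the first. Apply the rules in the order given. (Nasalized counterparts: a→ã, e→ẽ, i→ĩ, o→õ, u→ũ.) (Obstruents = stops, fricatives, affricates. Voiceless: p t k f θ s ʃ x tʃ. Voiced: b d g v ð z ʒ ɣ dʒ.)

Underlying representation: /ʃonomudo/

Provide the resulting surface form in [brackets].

[ʃõnõmudo]

Rule 1: /o/ before nasal /n/ → [õ]
Rule 1: /o/ before nasal /m/ → [õ]
After rule 1: ʃõnõmudo
Rule 2: no segment meets the rule's conditions; no change.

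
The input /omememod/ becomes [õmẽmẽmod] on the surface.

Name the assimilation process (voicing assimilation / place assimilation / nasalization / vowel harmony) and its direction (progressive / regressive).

nasalization, regressive

/o/→[õ] /e/→[ẽ] /e/→[ẽ].
Each target copies a feature from the following segment, so the direction is regressive.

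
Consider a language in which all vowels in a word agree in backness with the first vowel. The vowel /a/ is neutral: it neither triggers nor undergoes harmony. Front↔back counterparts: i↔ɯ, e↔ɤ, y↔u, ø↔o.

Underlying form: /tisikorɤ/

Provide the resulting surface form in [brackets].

/o/ harmonizes with /i/ ([-back]) → [ø]
/ɤ/ harmonizes with /i/ ([-back]) → [e]

[tisikøre]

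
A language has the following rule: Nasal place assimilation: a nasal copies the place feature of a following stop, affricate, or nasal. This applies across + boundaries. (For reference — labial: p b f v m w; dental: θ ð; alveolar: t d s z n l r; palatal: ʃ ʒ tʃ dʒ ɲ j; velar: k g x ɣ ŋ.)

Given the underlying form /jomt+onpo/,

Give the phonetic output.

[jont+ompo]

/m/ before /t/ (alveolar) → [n]
/n/ before /p/ (labial) → [m]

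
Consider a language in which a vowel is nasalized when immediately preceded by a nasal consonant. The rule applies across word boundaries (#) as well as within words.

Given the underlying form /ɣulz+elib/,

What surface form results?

[ɣulz+elib]

no segment meets the rule's conditions; no change.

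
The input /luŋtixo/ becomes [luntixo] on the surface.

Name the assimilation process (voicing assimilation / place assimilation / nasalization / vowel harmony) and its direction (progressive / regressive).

/ŋ/→[n].
Each target copies a feature from the following segment, so the direction is regressive.

place assimilation, regressive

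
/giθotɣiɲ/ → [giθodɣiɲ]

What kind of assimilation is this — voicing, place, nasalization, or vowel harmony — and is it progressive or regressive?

/t/→[d].
Each target copies a feature from the following segment, so the direction is regressive.

voicing assimilation, regressive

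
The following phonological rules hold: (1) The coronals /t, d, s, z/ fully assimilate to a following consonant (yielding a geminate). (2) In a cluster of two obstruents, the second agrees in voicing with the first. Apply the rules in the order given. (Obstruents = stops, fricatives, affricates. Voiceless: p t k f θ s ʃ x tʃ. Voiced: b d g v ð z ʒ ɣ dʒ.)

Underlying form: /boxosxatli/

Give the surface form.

[boxoxxalli]

Rule 1: /s/ before /x/ → [x] (total assimilation)
Rule 1: /t/ before /l/ → [l] (total assimilation)
After rule 1: boxoxxalli
Rule 2: no segment meets the rule's conditions; no change.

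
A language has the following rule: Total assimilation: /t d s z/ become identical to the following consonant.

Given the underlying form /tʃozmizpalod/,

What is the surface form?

/z/ before /m/ → [m] (total assimilation)
/z/ before /p/ → [p] (total assimilation)

[tʃommippalod]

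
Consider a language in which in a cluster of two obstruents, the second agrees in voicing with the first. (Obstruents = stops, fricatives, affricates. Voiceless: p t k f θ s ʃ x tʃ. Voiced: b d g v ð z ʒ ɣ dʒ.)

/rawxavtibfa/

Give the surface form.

[rawxavdibva]

/t/ after /v/ (voiced) → [d]
/f/ after /b/ (voiced) → [v]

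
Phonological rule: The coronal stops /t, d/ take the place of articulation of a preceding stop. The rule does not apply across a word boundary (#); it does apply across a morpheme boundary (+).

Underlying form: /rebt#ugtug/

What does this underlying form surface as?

/t/ after /b/ (labial) → [p]
/t/ after /g/ (velar) → [k]

[rebp#ugkug]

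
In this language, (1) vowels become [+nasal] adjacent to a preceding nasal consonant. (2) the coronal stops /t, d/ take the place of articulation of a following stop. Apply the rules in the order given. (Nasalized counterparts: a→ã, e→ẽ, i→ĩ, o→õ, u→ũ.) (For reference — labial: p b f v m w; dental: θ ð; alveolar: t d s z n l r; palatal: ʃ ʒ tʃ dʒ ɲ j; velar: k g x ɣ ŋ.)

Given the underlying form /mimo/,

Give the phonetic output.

Rule 1: /i/ after nasal /m/ → [ĩ]
Rule 1: /o/ after nasal /m/ → [õ]
After rule 1: mĩmõ
Rule 2: no segment meets the rule's conditions; no change.

[mĩmõ]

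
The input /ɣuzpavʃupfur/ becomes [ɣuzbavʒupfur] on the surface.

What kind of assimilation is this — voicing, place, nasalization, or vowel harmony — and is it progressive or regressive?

/p/→[b] /ʃ/→[ʒ].
Each target copies a feature from the preceding segment, so the direction is progressive.

voicing assimilation, progressive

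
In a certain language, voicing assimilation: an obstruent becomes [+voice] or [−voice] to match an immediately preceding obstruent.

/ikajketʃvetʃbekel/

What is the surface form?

[ikajketʃfetʃpekel]

/v/ after /tʃ/ (voiceless) → [f]
/b/ after /tʃ/ (voiceless) → [p]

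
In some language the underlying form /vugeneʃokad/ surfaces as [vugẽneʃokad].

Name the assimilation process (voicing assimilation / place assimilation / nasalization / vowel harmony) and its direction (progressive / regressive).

nasalization, regressive

/e/→[ẽ].
Each target copies a feature from the following segment, so the direction is regressive.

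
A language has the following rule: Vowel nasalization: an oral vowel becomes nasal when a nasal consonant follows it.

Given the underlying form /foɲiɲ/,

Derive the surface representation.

/o/ before nasal /ɲ/ → [õ]
/i/ before nasal /ɲ/ → [ĩ]

[fõɲĩɲ]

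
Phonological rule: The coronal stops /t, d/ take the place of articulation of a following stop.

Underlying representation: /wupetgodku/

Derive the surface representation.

/t/ before /g/ (velar) → [k]
/d/ before /k/ (velar) → [g]

[wupekgogku]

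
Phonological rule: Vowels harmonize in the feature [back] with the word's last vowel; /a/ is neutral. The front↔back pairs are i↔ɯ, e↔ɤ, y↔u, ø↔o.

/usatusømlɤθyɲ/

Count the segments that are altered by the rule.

3

/u/ harmonizes with /y/ ([-back]) → [y]
/u/ harmonizes with /y/ ([-back]) → [y]
/ɤ/ harmonizes with /y/ ([-back]) → [e]
3 segments change.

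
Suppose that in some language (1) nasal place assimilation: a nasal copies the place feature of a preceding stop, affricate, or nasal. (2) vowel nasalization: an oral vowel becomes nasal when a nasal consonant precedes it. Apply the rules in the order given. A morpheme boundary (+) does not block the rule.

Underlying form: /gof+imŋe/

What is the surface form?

[gof+immẽ]

Rule 1: /ŋ/ after /m/ (labial) → [m]
After rule 1: gof+imme
Rule 2: /e/ after nasal /m/ → [ẽ]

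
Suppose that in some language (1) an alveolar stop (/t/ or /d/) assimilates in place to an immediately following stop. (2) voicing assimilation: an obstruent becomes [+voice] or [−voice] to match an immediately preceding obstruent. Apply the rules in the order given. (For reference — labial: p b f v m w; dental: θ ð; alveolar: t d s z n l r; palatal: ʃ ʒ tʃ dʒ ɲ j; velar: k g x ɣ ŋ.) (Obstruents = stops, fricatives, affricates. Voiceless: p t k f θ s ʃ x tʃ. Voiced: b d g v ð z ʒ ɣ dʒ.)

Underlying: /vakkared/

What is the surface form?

[vakkared]

Rule 1: no segment meets the rule's conditions; no change.
After rule 1: vakkared
Rule 2: no segment meets the rule's conditions; no change.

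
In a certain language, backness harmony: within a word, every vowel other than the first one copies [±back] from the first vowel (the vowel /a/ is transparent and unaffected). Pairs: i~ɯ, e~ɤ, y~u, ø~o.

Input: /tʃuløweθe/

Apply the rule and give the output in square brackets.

[tʃulowɤθɤ]

/ø/ harmonizes with /u/ ([+back]) → [o]
/e/ harmonizes with /u/ ([+back]) → [ɤ]
/e/ harmonizes with /u/ ([+back]) → [ɤ]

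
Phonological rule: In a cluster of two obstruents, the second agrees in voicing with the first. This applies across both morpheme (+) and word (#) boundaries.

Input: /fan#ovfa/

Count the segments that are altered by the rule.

/f/ after /v/ (voiced) → [v]
1 segment changes.

1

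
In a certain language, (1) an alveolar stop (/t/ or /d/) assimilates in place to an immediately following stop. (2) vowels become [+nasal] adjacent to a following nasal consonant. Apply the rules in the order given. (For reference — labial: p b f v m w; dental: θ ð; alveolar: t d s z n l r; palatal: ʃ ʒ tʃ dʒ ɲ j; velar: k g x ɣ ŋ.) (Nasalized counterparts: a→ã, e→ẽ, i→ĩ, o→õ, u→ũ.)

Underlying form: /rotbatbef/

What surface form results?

Rule 1: /t/ before /b/ (labial) → [p]
Rule 1: /t/ before /b/ (labial) → [p]
After rule 1: ropbapbef
Rule 2: no segment meets the rule's conditions; no change.

[ropbapbef]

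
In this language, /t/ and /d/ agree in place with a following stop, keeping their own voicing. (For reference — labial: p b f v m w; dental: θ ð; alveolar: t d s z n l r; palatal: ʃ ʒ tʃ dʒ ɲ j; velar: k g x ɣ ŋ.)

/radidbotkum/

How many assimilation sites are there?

/d/ before /b/ (labial) → [b]
/t/ before /k/ (velar) → [k]
2 segments change.

2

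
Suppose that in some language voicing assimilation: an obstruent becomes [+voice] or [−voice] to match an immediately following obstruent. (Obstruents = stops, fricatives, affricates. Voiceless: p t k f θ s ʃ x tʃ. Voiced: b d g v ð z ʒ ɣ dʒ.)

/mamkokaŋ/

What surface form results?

no segment meets the rule's conditions; no change.

[mamkokaŋ]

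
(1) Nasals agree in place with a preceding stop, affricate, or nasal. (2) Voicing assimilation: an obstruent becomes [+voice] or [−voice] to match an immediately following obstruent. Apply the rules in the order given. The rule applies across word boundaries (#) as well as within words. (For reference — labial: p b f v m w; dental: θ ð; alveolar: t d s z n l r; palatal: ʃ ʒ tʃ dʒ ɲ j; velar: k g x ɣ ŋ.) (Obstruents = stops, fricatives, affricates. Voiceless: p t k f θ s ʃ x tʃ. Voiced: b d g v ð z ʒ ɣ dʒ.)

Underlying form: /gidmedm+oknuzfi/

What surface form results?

Rule 1: /m/ after /d/ (alveolar) → [n]
Rule 1: /m/ after /d/ (alveolar) → [n]
Rule 1: /n/ after /k/ (velar) → [ŋ]
After rule 1: gidnedn+okŋuzfi
Rule 2: /z/ before /f/ (voiceless) → [s]

[gidnedn+okŋusfi]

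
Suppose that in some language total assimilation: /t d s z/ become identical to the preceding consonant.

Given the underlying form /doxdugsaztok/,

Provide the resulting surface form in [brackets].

/d/ after /x/ → [x] (total assimilation)
/s/ after /g/ → [g] (total assimilation)
/t/ after /z/ → [z] (total assimilation)

[doxxuggazzok]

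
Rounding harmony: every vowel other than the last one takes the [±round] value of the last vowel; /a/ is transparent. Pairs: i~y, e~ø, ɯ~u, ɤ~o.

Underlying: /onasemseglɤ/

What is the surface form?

/o/ harmonizes with /ɤ/ ([-round]) → [ɤ]

[ɤnasemseglɤ]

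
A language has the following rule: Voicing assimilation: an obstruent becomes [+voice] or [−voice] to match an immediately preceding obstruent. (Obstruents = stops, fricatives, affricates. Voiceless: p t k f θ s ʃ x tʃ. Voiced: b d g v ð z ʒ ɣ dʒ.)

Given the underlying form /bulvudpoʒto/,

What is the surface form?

[bulvudboʒdo]

/p/ after /d/ (voiced) → [b]
/t/ after /ʒ/ (voiced) → [d]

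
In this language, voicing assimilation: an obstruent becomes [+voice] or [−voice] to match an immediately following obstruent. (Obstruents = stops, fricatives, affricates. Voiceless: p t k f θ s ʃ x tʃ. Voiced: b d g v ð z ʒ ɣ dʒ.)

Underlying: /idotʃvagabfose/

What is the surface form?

/tʃ/ before /v/ (voiced) → [dʒ]
/b/ before /f/ (voiceless) → [p]

[idodʒvagapfose]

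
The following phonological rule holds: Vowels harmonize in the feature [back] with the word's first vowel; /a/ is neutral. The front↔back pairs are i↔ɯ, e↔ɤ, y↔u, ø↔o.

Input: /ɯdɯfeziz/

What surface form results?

[ɯdɯfɤzɯz]

/e/ harmonizes with /ɯ/ ([+back]) → [ɤ]
/i/ harmonizes with /ɯ/ ([+back]) → [ɯ]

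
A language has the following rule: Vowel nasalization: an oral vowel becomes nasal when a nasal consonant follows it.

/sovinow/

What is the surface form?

/i/ before nasal /n/ → [ĩ]

[sovĩnow]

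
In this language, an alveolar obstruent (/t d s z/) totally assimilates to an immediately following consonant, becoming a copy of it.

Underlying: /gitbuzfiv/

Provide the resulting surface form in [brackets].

/t/ before /b/ → [b] (total assimilation)
/z/ before /f/ → [f] (total assimilation)

[gibbuffiv]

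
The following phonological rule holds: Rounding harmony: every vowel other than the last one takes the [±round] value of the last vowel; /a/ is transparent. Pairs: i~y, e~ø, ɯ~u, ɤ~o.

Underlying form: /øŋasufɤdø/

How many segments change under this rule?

1

/ɤ/ harmonizes with /ø/ ([+round]) → [o]
1 segment changes.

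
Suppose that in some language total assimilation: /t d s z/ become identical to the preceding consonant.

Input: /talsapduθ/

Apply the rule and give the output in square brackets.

[tallappuθ]

/s/ after /l/ → [l] (total assimilation)
/d/ after /p/ → [p] (total assimilation)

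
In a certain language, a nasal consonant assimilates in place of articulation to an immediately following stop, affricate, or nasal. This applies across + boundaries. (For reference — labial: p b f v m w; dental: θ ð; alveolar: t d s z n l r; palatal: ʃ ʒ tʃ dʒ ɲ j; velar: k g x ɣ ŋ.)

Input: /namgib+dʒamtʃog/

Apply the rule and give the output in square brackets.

[naŋgib+dʒaɲtʃog]

/m/ before /g/ (velar) → [ŋ]
/m/ before /tʃ/ (palatal) → [ɲ]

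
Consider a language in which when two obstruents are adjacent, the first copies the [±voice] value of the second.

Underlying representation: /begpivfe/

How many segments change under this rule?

2

/g/ before /p/ (voiceless) → [k]
/v/ before /f/ (voiceless) → [f]
2 segments change.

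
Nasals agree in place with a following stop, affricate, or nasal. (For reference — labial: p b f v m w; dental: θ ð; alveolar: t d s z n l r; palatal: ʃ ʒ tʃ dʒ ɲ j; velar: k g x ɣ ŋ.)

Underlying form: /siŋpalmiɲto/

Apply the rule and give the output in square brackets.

[simpalminto]

/ŋ/ before /p/ (labial) → [m]
/ɲ/ before /t/ (alveolar) → [n]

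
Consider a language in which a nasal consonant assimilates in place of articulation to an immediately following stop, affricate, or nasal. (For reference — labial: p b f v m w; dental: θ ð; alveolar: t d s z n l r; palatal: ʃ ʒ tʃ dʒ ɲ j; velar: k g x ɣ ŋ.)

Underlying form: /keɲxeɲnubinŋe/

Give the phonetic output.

[keɲxennubiŋŋe]

/ɲ/ before /n/ (alveolar) → [n]
/n/ before /ŋ/ (velar) → [ŋ]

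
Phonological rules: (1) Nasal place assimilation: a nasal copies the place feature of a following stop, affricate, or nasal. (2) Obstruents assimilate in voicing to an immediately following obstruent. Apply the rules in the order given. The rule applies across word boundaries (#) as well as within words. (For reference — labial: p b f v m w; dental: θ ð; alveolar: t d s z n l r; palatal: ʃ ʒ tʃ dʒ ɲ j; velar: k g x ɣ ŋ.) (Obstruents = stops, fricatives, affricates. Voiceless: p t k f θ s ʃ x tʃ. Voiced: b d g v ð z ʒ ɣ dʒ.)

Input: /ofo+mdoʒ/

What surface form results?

[ofo+ndoʒ]

Rule 1: /m/ before /d/ (alveolar) → [n]
After rule 1: ofo+ndoʒ
Rule 2: no segment meets the rule's conditions; no change.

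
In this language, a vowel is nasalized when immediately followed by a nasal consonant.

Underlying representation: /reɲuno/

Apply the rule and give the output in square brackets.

[rẽɲũno]

/e/ before nasal /ɲ/ → [ẽ]
/u/ before nasal /n/ → [ũ]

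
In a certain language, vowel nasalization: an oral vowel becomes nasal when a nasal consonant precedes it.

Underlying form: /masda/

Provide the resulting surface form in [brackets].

[mãsda]

/a/ after nasal /m/ → [ã]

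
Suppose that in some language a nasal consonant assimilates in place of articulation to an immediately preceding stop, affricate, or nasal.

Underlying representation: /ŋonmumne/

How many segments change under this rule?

/m/ after /n/ (alveolar) → [n]
/n/ after /m/ (labial) → [m]
2 segments change.

2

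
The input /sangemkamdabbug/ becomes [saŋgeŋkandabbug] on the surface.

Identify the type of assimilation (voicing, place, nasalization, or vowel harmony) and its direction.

place assimilation, regressive

/n/→[ŋ] /m/→[ŋ] /m/→[n].
Each target copies a feature from the following segment, so the direction is regressive.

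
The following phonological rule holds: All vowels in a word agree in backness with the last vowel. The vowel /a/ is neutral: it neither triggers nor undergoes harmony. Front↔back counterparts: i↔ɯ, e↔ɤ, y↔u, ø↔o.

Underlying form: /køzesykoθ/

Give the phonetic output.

[kozɤsukoθ]

/ø/ harmonizes with /o/ ([+back]) → [o]
/e/ harmonizes with /o/ ([+back]) → [ɤ]
/y/ harmonizes with /o/ ([+back]) → [u]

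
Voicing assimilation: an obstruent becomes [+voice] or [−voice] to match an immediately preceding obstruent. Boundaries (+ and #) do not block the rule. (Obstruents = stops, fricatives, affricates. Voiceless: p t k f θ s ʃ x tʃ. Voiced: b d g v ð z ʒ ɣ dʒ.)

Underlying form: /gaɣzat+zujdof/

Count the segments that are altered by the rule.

1

/z/ after /t/ (voiceless) → [s]
1 segment changes.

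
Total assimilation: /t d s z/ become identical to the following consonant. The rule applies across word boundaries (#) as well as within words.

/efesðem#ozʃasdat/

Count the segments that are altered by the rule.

/s/ before /ð/ → [ð] (total assimilation)
/z/ before /ʃ/ → [ʃ] (total assimilation)
/s/ before /d/ → [d] (total assimilation)
3 segments change.

3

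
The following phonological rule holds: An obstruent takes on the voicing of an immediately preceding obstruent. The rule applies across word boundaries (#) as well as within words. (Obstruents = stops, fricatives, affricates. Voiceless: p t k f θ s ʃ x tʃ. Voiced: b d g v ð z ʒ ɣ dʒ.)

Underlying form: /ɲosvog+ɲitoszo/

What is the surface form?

/v/ after /s/ (voiceless) → [f]
/z/ after /s/ (voiceless) → [s]

[ɲosfog+ɲitosso]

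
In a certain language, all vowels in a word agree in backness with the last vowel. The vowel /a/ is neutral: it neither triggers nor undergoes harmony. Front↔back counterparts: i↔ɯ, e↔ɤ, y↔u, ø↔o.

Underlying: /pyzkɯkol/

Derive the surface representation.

/y/ harmonizes with /o/ ([+back]) → [u]

[puzkɯkol]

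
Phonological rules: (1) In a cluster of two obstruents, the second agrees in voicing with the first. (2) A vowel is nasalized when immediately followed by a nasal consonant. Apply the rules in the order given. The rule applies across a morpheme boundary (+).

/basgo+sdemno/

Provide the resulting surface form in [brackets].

[basko+stẽmno]

Rule 1: /g/ after /s/ (voiceless) → [k]
Rule 1: /d/ after /s/ (voiceless) → [t]
After rule 1: basko+stemno
Rule 2: /e/ before nasal /m/ → [ẽ]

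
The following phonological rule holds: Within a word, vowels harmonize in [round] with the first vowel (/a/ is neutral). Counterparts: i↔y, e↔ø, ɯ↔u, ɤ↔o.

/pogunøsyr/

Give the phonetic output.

[pogunøsyr]

no segment meets the rule's conditions; no change.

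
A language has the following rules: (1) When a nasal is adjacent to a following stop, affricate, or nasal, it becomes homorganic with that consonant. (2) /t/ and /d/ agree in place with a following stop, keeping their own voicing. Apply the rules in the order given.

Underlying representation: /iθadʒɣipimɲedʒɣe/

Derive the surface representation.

Rule 1: /m/ before /ɲ/ (palatal) → [ɲ]
After rule 1: iθadʒɣipiɲɲedʒɣe
Rule 2: no segment meets the rule's conditions; no change.

[iθadʒɣipiɲɲedʒɣe]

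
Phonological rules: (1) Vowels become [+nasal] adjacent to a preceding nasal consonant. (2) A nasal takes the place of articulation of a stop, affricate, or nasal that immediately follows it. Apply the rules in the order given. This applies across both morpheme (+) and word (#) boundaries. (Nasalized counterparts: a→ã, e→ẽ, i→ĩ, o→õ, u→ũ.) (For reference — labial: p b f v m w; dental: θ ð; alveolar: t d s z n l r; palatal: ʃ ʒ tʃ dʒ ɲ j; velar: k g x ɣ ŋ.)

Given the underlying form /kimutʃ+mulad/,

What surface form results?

[kimũtʃ+mũlad]

Rule 1: /u/ after nasal /m/ → [ũ]
Rule 1: /u/ after nasal /m/ → [ũ]
After rule 1: kimũtʃ+mũlad
Rule 2: no segment meets the rule's conditions; no change.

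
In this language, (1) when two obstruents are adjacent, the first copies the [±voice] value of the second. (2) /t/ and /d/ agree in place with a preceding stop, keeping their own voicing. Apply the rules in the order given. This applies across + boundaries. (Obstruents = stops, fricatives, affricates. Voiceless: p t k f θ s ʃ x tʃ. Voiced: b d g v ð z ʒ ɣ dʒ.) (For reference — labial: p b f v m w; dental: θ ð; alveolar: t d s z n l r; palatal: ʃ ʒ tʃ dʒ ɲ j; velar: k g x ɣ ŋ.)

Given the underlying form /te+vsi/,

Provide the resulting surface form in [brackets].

Rule 1: /v/ before /s/ (voiceless) → [f]
After rule 1: te+fsi
Rule 2: no segment meets the rule's conditions; no change.

[te+fsi]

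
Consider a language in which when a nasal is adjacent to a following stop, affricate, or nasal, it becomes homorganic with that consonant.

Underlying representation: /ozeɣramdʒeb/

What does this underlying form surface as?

/m/ before /dʒ/ (palatal) → [ɲ]

[ozeɣraɲdʒeb]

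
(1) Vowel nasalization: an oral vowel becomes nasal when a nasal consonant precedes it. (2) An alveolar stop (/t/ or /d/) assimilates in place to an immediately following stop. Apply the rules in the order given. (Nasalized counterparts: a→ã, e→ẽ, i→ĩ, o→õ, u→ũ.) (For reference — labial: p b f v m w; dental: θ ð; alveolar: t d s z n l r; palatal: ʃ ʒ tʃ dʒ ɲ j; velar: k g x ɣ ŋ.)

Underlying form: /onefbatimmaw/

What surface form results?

[onẽfbatimmãw]

Rule 1: /e/ after nasal /n/ → [ẽ]
Rule 1: /a/ after nasal /m/ → [ã]
After rule 1: onẽfbatimmãw
Rule 2: no segment meets the rule's conditions; no change.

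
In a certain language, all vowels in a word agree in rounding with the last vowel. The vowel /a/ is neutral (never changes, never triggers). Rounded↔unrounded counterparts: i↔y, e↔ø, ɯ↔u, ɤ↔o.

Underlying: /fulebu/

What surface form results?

/e/ harmonizes with /u/ ([+round]) → [ø]

[fuløbu]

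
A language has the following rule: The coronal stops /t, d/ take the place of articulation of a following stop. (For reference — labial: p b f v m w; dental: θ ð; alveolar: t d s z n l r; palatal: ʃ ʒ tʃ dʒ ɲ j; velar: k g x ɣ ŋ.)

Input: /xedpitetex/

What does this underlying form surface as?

/d/ before /p/ (labial) → [b]

[xebpitetex]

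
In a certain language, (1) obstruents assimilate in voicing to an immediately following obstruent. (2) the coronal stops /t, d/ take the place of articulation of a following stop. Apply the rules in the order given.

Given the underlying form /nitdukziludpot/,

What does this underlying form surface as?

Rule 1: /t/ before /d/ (voiced) → [d]
Rule 1: /k/ before /z/ (voiced) → [g]
Rule 1: /d/ before /p/ (voiceless) → [t]
After rule 1: niddugzilutpot
Rule 2: /t/ before /p/ (labial) → [p]

[niddugziluppot]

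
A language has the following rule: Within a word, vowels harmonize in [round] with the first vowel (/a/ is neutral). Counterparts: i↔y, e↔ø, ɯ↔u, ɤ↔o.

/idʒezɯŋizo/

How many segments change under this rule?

1

/o/ harmonizes with /i/ ([-round]) → [ɤ]
1 segment changes.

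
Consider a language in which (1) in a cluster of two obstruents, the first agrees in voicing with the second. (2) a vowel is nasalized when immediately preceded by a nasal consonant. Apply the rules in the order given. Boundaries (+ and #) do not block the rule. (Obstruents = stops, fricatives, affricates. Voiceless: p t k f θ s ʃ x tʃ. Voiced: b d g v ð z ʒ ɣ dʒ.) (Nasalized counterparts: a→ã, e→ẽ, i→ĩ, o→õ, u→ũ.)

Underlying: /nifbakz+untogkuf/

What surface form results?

[nĩvbagz+untokkuf]

Rule 1: /f/ before /b/ (voiced) → [v]
Rule 1: /k/ before /z/ (voiced) → [g]
Rule 1: /g/ before /k/ (voiceless) → [k]
After rule 1: nivbagz+untokkuf
Rule 2: /i/ after nasal /n/ → [ĩ]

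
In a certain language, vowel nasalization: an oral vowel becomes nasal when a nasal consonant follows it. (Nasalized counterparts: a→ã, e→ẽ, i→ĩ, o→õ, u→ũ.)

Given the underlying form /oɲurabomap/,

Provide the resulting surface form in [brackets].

/o/ before nasal /ɲ/ → [õ]
/o/ before nasal /m/ → [õ]

[õɲurabõmap]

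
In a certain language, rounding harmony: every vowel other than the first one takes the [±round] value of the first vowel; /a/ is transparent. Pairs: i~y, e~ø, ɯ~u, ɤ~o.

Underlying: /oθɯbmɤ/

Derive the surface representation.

[oθubmo]

/ɯ/ harmonizes with /o/ ([+round]) → [u]
/ɤ/ harmonizes with /o/ ([+round]) → [o]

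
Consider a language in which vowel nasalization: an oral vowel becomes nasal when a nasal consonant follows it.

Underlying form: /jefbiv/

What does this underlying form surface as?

[jefbiv]

no segment meets the rule's conditions; no change.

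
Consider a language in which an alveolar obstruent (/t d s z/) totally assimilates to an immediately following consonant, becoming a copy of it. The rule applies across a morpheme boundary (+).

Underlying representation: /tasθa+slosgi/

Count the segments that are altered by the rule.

/s/ before /θ/ → [θ] (total assimilation)
/s/ before /l/ → [l] (total assimilation)
/s/ before /g/ → [g] (total assimilation)
3 segments change.

3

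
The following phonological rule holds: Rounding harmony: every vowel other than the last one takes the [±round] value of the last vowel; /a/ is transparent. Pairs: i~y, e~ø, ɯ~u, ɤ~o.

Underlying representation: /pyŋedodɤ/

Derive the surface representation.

[piŋedɤdɤ]

/y/ harmonizes with /ɤ/ ([-round]) → [i]
/o/ harmonizes with /ɤ/ ([-round]) → [ɤ]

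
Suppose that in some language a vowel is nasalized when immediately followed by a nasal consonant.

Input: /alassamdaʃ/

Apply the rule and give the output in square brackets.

[alassãmdaʃ]

/a/ before nasal /m/ → [ã]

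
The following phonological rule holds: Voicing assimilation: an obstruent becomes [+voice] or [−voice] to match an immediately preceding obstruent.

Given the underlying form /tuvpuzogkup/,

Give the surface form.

[tuvbuzoggup]

/p/ after /v/ (voiced) → [b]
/k/ after /g/ (voiced) → [g]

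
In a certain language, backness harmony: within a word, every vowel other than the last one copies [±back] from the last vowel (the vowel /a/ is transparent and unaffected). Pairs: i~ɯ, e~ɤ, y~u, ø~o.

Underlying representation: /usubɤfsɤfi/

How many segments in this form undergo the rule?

4

/u/ harmonizes with /i/ ([-back]) → [y]
/u/ harmonizes with /i/ ([-back]) → [y]
/ɤ/ harmonizes with /i/ ([-back]) → [e]
/ɤ/ harmonizes with /i/ ([-back]) → [e]
4 segments change.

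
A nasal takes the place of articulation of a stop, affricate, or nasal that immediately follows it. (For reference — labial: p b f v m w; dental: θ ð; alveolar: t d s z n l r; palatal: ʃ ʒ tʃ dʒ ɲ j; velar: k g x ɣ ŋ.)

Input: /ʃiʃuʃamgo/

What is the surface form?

[ʃiʃuʃaŋgo]

/m/ before /g/ (velar) → [ŋ]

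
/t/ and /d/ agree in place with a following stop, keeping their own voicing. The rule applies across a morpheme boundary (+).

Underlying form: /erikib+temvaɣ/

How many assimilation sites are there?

No segment meets the rule's conditions.

0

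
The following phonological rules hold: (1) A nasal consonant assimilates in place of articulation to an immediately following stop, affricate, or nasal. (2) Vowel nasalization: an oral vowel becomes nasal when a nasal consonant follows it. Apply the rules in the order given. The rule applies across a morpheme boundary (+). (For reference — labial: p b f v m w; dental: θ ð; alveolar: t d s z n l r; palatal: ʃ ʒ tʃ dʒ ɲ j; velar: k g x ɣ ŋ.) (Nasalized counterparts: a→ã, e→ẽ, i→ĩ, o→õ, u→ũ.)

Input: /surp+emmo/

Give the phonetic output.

[surp+ẽmmo]

Rule 1: no segment meets the rule's conditions; no change.
After rule 1: surp+emmo
Rule 2: /e/ before nasal /m/ → [ẽ]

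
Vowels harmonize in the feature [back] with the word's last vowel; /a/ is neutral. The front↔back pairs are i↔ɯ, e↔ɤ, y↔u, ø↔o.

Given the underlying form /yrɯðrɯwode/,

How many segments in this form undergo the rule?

3

/ɯ/ harmonizes with /e/ ([-back]) → [i]
/ɯ/ harmonizes with /e/ ([-back]) → [i]
/o/ harmonizes with /e/ ([-back]) → [ø]
3 segments change.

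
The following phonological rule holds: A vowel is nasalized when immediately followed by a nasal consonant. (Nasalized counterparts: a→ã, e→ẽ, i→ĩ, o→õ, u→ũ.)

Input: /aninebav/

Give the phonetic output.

/a/ before nasal /n/ → [ã]
/i/ before nasal /n/ → [ĩ]

[ãnĩnebav]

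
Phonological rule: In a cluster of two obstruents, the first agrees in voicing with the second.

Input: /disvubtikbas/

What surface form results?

[dizvuptigbas]

/s/ before /v/ (voiced) → [z]
/b/ before /t/ (voiceless) → [p]
/k/ before /b/ (voiced) → [g]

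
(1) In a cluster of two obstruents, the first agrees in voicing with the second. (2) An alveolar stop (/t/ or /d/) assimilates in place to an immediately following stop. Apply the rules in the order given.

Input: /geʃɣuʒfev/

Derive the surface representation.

[geʒɣuʃfev]

Rule 1: /ʃ/ before /ɣ/ (voiced) → [ʒ]
Rule 1: /ʒ/ before /f/ (voiceless) → [ʃ]
After rule 1: geʒɣuʃfev
Rule 2: no segment meets the rule's conditions; no change.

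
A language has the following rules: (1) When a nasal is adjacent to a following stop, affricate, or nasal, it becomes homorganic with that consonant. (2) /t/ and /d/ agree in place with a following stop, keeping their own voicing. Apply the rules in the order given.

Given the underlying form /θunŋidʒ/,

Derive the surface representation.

[θuŋŋidʒ]

Rule 1: /n/ before /ŋ/ (velar) → [ŋ]
After rule 1: θuŋŋidʒ
Rule 2: no segment meets the rule's conditions; no change.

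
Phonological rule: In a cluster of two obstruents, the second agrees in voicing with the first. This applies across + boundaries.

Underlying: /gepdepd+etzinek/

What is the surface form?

/d/ after /p/ (voiceless) → [t]
/d/ after /p/ (voiceless) → [t]
/z/ after /t/ (voiceless) → [s]

[geptept+etsinek]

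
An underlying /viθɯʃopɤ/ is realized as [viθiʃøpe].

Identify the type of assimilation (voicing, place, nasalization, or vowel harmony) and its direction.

/ɯ/→[i] /o/→[ø] /ɤ/→[e].
Vowels agree with the first vowel, so the harmony is progressive.

vowel harmony, progressive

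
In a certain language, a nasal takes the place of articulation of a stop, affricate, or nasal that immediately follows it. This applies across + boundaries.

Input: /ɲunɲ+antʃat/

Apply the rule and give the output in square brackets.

/n/ before /ɲ/ (palatal) → [ɲ]
/n/ before /tʃ/ (palatal) → [ɲ]

[ɲuɲɲ+aɲtʃat]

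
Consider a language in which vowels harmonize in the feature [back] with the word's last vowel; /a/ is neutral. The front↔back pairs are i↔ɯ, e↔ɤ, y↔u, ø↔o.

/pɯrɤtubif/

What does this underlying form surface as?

/ɯ/ harmonizes with /i/ ([-back]) → [i]
/ɤ/ harmonizes with /i/ ([-back]) → [e]
/u/ harmonizes with /i/ ([-back]) → [y]

[piretybif]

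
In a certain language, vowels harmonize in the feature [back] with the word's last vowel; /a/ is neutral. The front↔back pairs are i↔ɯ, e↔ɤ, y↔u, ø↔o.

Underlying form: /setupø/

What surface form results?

/u/ harmonizes with /ø/ ([-back]) → [y]

[setypø]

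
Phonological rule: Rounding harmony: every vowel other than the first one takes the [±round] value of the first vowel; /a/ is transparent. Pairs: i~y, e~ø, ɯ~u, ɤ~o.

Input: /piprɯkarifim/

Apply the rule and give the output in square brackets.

[piprɯkarifim]

no segment meets the rule's conditions; no change.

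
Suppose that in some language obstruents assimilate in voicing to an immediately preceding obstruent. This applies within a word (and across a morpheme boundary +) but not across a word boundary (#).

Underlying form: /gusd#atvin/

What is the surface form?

[gust#atfin]

/d/ after /s/ (voiceless) → [t]
/v/ after /t/ (voiceless) → [f]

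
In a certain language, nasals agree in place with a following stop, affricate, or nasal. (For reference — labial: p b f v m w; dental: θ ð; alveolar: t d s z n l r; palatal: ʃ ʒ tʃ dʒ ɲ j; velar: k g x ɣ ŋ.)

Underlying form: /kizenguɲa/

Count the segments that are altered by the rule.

/n/ before /g/ (velar) → [ŋ]
1 segment changes.

1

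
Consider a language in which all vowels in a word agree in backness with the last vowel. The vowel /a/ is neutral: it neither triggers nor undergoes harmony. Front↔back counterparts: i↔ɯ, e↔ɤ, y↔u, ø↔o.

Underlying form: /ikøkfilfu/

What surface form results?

/i/ harmonizes with /u/ ([+back]) → [ɯ]
/ø/ harmonizes with /u/ ([+back]) → [o]
/i/ harmonizes with /u/ ([+back]) → [ɯ]

[ɯkokfɯlfu]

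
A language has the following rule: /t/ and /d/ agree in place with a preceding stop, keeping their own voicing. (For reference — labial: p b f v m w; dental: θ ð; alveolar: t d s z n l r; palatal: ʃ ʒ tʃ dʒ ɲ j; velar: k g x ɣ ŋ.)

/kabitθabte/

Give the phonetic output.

[kabitθabpe]

/t/ after /b/ (labial) → [p]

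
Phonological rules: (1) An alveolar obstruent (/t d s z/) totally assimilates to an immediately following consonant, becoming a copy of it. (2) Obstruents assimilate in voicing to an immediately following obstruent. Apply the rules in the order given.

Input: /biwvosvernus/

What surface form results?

Rule 1: /s/ before /v/ → [v] (total assimilation)
After rule 1: biwvovvernus
Rule 2: no segment meets the rule's conditions; no change.

[biwvovvernus]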